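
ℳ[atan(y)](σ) -pi*sec(pi*σ/2)/(2*σ)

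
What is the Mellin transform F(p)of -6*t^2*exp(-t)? -6*gamma(p + 2)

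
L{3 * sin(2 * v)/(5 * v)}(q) 3 * atan(2/q)/5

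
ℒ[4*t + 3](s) 4/s^2 + 3/s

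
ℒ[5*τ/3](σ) 5/(3*σ^2)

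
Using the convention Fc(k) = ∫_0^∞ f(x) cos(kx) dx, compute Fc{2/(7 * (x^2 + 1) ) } pi * exp(-k) /7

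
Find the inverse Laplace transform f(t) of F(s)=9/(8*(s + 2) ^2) 9*t*exp(-2*t) /8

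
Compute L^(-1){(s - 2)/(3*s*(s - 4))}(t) exp(2*t)*cosh(2*t)/3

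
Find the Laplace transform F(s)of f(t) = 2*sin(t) 2/(s^2+1)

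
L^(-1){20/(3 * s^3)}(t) 10 * t^2/3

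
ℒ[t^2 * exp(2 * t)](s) 2/(s - 2)^3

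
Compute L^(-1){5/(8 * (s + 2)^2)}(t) 5 * t * exp(-2 * t)/8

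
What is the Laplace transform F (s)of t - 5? s^ (-2) - 5/s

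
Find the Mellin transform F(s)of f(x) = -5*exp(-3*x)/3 -5*gamma(s)/(3*3^s)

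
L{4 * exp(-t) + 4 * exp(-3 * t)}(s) 4/(s + 1) + 4/(s + 3)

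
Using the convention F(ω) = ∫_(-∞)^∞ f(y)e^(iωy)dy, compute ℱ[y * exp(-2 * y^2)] sqrt(2) * I * sqrt(pi) * ω * exp(-ω^2/8)/8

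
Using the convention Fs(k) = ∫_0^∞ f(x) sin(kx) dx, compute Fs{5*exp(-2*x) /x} 5*atan(k/2) 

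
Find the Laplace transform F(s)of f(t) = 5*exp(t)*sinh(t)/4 5/(4*s*(s - 2))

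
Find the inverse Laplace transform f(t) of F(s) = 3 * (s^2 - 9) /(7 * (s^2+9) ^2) 3 * t * cos(3 * t) /7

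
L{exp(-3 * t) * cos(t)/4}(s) (s + 3)/(4 * ((s + 3)^2 + 1))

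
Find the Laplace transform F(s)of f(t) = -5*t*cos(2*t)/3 5*(4 - s^2)/(3*(s^2 + 4)^2)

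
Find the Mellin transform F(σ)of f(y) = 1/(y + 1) pi*csc(pi*σ)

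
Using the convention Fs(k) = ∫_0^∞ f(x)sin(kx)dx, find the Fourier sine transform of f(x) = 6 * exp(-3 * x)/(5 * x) 6 * atan(k/3)/5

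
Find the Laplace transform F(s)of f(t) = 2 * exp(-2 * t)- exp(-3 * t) 2/(s + 2) - 1/(s + 3)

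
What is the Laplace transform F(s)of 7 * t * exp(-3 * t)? 7/(s + 3)^2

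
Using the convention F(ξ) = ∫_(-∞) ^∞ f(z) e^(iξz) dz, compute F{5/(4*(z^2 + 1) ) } 5*pi*exp(-Abs(ξ) ) /4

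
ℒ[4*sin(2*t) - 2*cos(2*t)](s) 8/(s^2+4) - 2*s/(s^2+4)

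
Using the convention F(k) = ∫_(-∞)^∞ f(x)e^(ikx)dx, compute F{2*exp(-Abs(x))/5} 4/(5*(k^2 + 1))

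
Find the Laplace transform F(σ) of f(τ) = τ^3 6/σ^4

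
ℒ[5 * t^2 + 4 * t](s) 4/s^2 + 10/s^3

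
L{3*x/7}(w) 3/(7*w^2)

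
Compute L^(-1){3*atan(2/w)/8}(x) 3*sin(2*x)/(8*x)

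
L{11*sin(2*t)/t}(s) 11*atan(2/s)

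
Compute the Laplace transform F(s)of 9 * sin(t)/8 9/(8 * (s^2 + 1))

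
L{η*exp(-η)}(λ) (λ + 1)^(-2)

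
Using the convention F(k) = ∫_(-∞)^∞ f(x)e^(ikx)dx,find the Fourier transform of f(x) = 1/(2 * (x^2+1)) pi * exp(-Abs(k))/2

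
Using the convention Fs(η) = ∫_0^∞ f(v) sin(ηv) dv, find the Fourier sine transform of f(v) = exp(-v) η/(η^2 + 1) 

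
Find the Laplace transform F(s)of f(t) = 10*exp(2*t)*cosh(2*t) 10*(s - 2)/(s*(s - 4))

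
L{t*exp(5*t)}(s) (s - 5)^(-2)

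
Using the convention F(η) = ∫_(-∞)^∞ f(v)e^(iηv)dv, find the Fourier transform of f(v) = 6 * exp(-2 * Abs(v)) 24/(η^2 + 4)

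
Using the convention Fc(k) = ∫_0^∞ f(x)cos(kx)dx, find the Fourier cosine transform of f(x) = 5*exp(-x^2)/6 5*sqrt(pi)*exp(-k^2/4)/12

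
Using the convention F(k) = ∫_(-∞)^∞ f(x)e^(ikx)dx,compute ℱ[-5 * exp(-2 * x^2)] -5 * sqrt(2) * sqrt(pi) * exp(-k^2/8)/2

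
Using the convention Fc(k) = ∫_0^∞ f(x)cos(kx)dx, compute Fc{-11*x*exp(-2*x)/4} 11*(k^2 - 4)/(4*(k^2+4)^2)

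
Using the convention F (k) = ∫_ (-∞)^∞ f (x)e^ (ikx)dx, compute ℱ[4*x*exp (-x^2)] 2*I*sqrt (pi)*k*exp (-k^2/4)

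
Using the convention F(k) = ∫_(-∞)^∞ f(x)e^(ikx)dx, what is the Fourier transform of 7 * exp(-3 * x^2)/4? 7 * sqrt(3) * sqrt(pi) * exp(-k^2/12)/12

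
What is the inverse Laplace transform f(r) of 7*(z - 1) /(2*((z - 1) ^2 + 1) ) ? 7*exp(r)*cos(r) /2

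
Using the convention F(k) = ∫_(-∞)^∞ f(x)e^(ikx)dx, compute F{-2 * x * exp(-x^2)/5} -I * sqrt(pi) * k * exp(-k^2/4)/5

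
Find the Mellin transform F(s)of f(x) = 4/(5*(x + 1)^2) -4*pi*(s - 1)/(5*sin(pi*s))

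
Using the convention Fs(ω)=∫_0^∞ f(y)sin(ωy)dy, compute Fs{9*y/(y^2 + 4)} 9*pi*exp(-2*ω)/2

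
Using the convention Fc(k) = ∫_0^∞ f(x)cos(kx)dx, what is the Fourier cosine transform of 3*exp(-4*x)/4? 3/(k^2+16)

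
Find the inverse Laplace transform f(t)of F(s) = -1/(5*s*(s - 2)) -exp(t)*sinh(t)/5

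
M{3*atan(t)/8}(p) -3*pi*sec(pi*p/2)/(16*p)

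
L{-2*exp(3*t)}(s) -2/(s - 3)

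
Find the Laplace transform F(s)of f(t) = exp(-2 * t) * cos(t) (s + 2)/((s + 2)^2 + 1)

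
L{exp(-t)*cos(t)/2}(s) (s + 1)/(2*((s + 1)^2 + 1))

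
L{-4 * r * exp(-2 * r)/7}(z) -4/(7 * (z + 2)^2)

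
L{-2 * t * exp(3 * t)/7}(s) -2/(7 * (s - 3)^2)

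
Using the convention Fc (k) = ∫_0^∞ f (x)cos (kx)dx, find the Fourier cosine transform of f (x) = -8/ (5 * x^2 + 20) -2 * pi * exp (-2 * k)/5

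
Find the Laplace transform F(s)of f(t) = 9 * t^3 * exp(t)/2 27/(s - 1)^4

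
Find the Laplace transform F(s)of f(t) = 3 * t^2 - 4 6/s^3 - 4/s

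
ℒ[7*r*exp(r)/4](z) 7/(4*(z - 1)^2)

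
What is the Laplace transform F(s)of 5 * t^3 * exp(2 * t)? 30/(s - 2)^4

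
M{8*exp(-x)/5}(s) 8*gamma(s)/5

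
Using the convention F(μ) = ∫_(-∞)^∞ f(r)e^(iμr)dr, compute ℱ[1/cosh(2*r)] pi/(2*cosh(pi*μ/4))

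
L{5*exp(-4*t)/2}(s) 5/(2*(s + 4))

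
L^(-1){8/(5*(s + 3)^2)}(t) 8*t*exp(-3*t)/5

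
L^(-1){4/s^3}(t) 2 * t^2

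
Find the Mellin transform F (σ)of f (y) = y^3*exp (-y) gamma (σ + 3)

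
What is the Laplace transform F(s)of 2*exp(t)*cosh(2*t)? 2*(s - 1)/((s - 1)^2 - 4)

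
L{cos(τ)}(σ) σ/(σ^2 + 1)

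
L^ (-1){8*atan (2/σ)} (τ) 8*sin (2*τ)/τ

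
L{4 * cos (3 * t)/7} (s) 4 * s/ (7 * (s^2 + 9))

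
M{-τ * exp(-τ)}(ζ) -gamma(ζ + 1)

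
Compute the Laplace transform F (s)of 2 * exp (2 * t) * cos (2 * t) 2 * (s - 2)/ ( (s - 2)^2 + 4)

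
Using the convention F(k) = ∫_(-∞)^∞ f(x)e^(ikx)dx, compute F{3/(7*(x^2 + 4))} 3*pi*exp(-2*Abs(k))/14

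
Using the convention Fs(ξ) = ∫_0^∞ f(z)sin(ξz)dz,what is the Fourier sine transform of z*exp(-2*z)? 4*ξ/(ξ^2 + 4)^2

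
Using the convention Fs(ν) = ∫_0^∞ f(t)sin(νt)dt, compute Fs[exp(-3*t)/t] atan(ν/3)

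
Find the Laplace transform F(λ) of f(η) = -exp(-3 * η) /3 -1/(3 * λ + 9) 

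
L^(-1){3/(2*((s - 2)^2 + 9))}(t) exp(2*t)*sin(3*t)/2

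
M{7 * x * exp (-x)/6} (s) 7 * gamma (s + 1)/6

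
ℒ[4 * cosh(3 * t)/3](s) 4 * s/(3 * (s^2 - 9))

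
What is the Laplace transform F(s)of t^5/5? 24/s^6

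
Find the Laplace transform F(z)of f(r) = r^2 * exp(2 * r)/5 2/(5 * (z - 2)^3)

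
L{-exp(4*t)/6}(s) -1/(6*s - 24)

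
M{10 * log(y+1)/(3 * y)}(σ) -10 * pi * csc(pi * σ)/(3 * σ - 3)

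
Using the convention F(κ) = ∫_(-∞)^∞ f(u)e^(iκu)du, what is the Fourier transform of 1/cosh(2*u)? pi/(2*cosh(pi*κ/4))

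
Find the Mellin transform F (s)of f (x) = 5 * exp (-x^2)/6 5 * gamma (s/2)/12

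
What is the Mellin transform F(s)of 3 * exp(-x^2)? 3 * gamma(s/2)/2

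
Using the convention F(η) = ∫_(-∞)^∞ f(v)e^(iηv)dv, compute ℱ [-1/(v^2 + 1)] -pi*exp(-Abs(η))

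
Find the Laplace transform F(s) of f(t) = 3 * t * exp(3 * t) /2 3/(2 * (s - 3) ^2) 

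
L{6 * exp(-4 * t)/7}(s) 6/(7 * (s+4))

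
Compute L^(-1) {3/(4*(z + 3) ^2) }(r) 3*r*exp(-3*r) /4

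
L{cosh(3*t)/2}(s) s/(2*(s^2-9))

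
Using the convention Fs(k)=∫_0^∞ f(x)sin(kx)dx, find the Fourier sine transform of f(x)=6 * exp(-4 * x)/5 6 * k/(5 * (k^2 + 16))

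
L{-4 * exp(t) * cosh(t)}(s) 4 * (1 - s)/(s * (s - 2))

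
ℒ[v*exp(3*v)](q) (q - 3)^(-2)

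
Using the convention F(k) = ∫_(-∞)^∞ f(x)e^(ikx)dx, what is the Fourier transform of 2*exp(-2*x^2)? sqrt(2)*sqrt(pi)*exp(-k^2/8)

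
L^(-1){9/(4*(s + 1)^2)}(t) 9*t*exp(-t)/4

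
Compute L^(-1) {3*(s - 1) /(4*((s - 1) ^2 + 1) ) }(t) 3*exp(t)*cos(t) /4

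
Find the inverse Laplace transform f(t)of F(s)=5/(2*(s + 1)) 5*exp(-t)/2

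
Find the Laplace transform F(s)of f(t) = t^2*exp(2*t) 2/(s - 2)^3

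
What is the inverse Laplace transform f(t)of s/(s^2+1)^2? t*sin(t)/2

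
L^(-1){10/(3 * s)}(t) 10/3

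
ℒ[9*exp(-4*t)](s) 9/(s + 4)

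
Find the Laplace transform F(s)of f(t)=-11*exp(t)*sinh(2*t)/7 -22/(7*(s - 1)^2-28)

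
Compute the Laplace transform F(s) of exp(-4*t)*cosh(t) (s + 4) /((s + 4) ^2 - 1) 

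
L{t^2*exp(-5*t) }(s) 2/(s + 5) ^3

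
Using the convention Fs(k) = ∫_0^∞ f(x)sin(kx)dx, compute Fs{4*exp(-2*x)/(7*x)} 4*atan(k/2)/7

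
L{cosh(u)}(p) p/(p^2 - 1)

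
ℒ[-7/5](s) -7/(5*s)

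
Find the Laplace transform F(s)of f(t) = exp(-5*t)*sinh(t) 1/((s + 5)^2-1)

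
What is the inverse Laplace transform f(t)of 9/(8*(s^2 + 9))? 3*sin(3*t)/8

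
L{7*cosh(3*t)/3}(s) 7*s/(3*(s^2 - 9))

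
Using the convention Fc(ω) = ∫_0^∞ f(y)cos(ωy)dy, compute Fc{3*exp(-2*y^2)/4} 3*sqrt(2)*sqrt(pi)*exp(-ω^2/8)/16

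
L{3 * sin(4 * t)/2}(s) 6/(s^2 + 16)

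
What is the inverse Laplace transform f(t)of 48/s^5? 2*t^4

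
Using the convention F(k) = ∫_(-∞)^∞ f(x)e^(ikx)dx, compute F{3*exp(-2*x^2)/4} 3*sqrt(2)*sqrt(pi)*exp(-k^2/8)/8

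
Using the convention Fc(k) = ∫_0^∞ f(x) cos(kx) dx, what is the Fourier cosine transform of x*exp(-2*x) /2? (4 - k^2) /(2*(k^2 + 4) ^2) 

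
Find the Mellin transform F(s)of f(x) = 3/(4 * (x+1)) 3 * pi * csc(pi * s)/4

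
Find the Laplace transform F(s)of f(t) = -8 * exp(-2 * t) -8/(s + 2)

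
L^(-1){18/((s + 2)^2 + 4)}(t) 9 * exp(-2 * t) * sin(2 * t)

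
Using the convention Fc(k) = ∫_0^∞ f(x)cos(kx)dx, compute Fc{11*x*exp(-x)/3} 11*(1 - k^2)/(3*(k^2 + 1)^2)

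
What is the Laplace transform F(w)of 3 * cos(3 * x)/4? 3 * w/(4 * (w^2 + 9))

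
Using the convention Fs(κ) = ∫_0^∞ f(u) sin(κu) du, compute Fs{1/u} pi/2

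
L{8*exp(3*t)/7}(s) 8/(7*(s - 3))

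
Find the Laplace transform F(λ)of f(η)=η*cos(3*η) (λ^2 - 9)/(λ^2 + 9)^2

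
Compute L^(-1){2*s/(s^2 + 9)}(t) 2*cos(3*t)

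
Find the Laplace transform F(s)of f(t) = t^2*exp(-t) 2/(s+1)^3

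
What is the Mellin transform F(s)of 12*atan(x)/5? -6*pi*sec(pi*s/2)/(5*s)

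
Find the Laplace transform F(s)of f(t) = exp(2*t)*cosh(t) (s - 2)/((s - 2)^2 - 1)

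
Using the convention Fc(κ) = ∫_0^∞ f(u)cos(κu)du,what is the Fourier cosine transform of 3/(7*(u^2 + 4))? 3*pi*exp(-2*κ)/28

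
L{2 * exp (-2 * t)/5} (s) 2/ (5 * (s + 2))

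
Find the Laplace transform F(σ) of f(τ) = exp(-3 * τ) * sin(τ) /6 1/(6 * ((σ + 3) ^2 + 1) ) 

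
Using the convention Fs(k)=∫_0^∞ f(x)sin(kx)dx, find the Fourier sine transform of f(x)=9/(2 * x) 9 * pi/4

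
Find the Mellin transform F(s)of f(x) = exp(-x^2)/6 gamma(s/2)/12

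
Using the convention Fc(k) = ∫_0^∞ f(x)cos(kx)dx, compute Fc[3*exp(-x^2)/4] 3*sqrt(pi)*exp(-k^2/4)/8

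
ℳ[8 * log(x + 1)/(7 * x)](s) -8 * pi * csc(pi * s)/(7 * s - 7)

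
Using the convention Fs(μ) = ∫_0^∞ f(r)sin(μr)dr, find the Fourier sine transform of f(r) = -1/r -pi/2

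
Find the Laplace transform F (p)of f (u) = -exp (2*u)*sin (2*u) -2/ ( (p - 2)^2 + 4)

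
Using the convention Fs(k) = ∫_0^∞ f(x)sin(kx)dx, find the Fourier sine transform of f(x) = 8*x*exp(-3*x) 48*k/(k^2 + 9)^2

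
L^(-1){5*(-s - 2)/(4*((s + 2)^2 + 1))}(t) -5*exp(-2*t)*cos(t)/4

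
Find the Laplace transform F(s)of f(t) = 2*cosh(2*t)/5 2*s/(5*(s^2 - 4))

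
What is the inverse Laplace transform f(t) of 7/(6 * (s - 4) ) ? 7 * exp(4 * t) /6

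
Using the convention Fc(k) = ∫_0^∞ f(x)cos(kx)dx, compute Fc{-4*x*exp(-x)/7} 4*(k^2-1)/(7*(k^2 + 1)^2)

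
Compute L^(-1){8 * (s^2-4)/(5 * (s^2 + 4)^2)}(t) 8 * t * cos(2 * t)/5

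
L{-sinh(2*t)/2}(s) -1/(s^2 - 4)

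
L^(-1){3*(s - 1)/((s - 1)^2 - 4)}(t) 3*exp(t)*cosh(2*t)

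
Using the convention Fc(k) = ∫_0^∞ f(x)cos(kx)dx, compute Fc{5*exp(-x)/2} 5/(2*(k^2 + 1))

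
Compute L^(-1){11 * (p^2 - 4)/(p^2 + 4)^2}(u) 11 * u * cos(2 * u)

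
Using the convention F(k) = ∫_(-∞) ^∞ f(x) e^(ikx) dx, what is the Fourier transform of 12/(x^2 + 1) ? 12*pi*exp(-Abs(k) ) 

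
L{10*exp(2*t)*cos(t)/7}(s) 10*(s - 2)/(7*((s - 2)^2 + 1))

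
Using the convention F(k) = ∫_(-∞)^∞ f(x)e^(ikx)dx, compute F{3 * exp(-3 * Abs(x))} 18/(k^2 + 9)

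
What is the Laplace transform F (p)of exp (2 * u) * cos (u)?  (p - 2)/ ( (p - 2)^2 + 1)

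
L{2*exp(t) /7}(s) 2/(7*(s - 1) ) 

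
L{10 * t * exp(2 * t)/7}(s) 10/(7 * (s - 2)^2)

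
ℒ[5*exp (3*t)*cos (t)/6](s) 5*(s - 3)/ (6*( (s - 3)^2 + 1))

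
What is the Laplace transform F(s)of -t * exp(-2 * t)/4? -1/(4 * (s + 2)^2)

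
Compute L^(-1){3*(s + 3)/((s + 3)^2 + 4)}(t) 3*exp(-3*t)*cos(2*t)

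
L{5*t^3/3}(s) 10/s^4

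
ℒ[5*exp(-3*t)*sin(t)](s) 5/((s + 3)^2 + 1)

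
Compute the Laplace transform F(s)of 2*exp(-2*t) 2/(s + 2)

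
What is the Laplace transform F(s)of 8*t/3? 8/(3*s^2)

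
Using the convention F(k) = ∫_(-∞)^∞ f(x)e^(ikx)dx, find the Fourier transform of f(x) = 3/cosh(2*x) 3*pi/(2*cosh(pi*k/4))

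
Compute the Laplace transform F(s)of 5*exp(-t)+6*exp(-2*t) 6/(s+2)+5/(s+1)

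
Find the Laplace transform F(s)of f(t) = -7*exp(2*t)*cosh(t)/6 7*(2 - s)/(6*((s - 2)^2-1))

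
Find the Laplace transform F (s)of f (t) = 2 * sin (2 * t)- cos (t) 4/ (s^2 + 4)- s/ (s^2 + 1)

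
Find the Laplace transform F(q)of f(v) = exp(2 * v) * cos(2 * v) (q - 2)/((q - 2)^2 + 4)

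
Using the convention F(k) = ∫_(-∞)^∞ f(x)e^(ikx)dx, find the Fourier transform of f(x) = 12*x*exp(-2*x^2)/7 3*sqrt(2)*I*sqrt(pi)*k*exp(-k^2/8)/14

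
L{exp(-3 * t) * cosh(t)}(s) (s + 3)/((s + 3)^2 - 1)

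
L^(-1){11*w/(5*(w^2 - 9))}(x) 11*cosh(3*x)/5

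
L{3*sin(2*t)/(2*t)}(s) 3*atan(2/s)/2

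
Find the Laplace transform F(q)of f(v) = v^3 6/q^4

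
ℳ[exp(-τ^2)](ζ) gamma(ζ/2)/2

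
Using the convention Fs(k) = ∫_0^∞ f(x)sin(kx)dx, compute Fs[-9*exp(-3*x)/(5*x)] -9*atan(k/3)/5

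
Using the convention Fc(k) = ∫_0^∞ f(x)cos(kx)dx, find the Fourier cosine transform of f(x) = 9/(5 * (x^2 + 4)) 9 * pi * exp(-2 * k)/20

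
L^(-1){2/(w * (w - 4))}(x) exp(2 * x) * sinh(2 * x)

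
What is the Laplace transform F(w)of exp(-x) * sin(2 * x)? 2/((w + 1)^2 + 4)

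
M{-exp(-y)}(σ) -gamma(σ)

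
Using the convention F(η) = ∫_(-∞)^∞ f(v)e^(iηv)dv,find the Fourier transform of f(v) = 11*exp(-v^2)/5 11*sqrt(pi)*exp(-η^2/4)/5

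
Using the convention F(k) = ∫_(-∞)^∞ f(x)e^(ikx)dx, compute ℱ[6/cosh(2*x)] 3*pi/cosh(pi*k/4)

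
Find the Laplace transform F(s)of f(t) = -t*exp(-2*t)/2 -1/(2*(s + 2)^2)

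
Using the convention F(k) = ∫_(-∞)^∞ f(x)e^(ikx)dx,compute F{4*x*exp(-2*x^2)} sqrt(2)*I*sqrt(pi)*k*exp(-k^2/8)/2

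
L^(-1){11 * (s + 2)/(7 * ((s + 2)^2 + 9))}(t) 11 * exp(-2 * t) * cos(3 * t)/7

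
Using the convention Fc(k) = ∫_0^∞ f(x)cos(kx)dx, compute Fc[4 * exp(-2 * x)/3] 8/(3 * (k^2 + 4))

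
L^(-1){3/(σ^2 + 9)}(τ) sin(3*τ)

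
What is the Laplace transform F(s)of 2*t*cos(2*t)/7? 2*(s^2 - 4)/(7*(s^2+4)^2)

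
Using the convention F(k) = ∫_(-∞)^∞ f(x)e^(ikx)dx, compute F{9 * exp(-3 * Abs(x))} 54/(k^2 + 9)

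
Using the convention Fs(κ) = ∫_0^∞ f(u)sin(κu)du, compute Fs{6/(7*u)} 3*pi/7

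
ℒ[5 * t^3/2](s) 15/s^4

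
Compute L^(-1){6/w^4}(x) x^3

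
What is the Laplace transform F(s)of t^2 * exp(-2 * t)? 2/(s + 2)^3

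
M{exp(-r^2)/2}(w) gamma(w/2)/4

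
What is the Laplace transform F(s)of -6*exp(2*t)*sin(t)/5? -6/(5*(s - 2)^2 + 5)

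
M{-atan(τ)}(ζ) pi * sec(pi * ζ/2)/(2 * ζ)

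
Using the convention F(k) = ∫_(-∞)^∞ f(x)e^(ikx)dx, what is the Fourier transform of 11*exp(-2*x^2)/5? 11*sqrt(2)*sqrt(pi)*exp(-k^2/8)/10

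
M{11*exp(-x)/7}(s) 11*gamma(s)/7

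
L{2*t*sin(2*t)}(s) 8*s/(s^2 + 4)^2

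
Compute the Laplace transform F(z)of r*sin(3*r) 6*z/(z^2 + 9)^2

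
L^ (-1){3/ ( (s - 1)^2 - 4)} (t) 3*exp (t)*sinh (2*t)/2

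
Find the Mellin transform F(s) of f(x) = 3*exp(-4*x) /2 3*gamma(s) /(2*2^(2*s) ) 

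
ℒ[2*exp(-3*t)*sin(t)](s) 2/((s + 3)^2 + 1)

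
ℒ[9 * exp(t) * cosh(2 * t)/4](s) 9 * (s - 1)/(4 * ((s - 1)^2 - 4))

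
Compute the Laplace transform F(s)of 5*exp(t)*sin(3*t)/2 15/(2*((s - 1)^2 + 9))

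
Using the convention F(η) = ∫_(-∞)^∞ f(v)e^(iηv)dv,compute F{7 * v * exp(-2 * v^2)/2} 7 * sqrt(2) * I * sqrt(pi) * η * exp(-η^2/8)/16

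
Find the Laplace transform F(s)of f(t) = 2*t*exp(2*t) 2/(s - 2)^2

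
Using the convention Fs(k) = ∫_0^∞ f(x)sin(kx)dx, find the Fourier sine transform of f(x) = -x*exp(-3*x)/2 -3*k/(k^2 + 9)^2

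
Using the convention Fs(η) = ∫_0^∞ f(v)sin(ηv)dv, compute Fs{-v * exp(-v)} -2 * η/(η^2+1)^2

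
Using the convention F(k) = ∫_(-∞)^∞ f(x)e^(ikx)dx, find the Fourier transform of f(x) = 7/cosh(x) 7 * pi/cosh(pi * k/2)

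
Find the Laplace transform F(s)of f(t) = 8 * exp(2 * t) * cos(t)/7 8 * (s - 2)/(7 * ((s - 2)^2 + 1))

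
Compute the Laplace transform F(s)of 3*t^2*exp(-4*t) 6/(s + 4)^3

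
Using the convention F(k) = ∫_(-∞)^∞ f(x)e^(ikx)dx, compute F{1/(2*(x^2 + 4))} pi*exp(-2*Abs(k))/4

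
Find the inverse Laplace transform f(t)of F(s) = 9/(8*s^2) 9*t/8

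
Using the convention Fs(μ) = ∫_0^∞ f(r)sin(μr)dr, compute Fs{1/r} pi/2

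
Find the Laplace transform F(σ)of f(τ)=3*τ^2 6/σ^3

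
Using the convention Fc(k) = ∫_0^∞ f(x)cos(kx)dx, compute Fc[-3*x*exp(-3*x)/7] 3*(k^2 - 9)/(7*(k^2 + 9)^2)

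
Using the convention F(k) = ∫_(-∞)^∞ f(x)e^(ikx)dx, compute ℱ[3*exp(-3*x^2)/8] sqrt(3)*sqrt(pi)*exp(-k^2/12)/8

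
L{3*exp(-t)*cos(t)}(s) 3*(s + 1)/((s + 1)^2 + 1)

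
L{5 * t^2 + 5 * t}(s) 10/s^3 + 5/s^2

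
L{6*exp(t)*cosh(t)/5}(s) 6*(s - 1)/(5*s*(s - 2))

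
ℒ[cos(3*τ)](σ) σ/(σ^2 + 9)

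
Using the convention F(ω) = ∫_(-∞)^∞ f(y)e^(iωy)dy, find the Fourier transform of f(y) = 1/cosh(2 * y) pi/(2 * cosh(pi * ω/4))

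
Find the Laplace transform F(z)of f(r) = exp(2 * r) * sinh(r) 1/((z - 2)^2 - 1)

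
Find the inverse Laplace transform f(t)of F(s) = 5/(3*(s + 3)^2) 5*t*exp(-3*t)/3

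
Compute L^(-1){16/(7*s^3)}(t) 8*t^2/7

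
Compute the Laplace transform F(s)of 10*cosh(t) 10*s/(s^2 - 1)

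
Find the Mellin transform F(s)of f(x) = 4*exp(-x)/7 4*gamma(s)/7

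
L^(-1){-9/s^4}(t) -3*t^3/2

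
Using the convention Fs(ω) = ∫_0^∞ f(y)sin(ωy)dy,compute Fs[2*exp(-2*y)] 2*ω/(ω^2 + 4)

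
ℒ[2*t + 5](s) 5/s + 2/s^2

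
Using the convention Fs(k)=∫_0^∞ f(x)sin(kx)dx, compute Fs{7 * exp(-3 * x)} 7 * k/(k^2 + 9)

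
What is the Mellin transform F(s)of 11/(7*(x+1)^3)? 11*pi*(s - 2)*(s - 1)/(14*sin(pi*s))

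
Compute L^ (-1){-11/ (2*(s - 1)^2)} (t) -11*t*exp (t)/2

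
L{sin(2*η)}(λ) 2/(λ^2 + 4)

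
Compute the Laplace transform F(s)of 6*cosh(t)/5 6*s/(5*(s^2 - 1))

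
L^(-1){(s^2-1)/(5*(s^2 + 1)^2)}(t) t*cos(t)/5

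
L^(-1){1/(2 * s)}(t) 1/2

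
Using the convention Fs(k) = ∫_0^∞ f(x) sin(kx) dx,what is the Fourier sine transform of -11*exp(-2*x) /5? -11*k/(5*k^2 + 20) 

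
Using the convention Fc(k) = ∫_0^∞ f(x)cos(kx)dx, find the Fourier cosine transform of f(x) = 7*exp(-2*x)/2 7/(k^2+4)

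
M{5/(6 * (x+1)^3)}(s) 5 * pi * (s - 2) * (s - 1)/(12 * sin(pi * s))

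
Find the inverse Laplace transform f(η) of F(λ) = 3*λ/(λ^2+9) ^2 η*sin(3*η) /2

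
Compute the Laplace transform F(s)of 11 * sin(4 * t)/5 44/(5 * (s^2 + 16))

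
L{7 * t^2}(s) 14/s^3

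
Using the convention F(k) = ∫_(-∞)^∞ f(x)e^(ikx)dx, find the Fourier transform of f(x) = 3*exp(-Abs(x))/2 3/(k^2+1)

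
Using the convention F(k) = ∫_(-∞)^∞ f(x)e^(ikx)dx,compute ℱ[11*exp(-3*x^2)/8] 11*sqrt(3)*sqrt(pi)*exp(-k^2/12)/24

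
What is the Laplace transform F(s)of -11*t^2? -22/s^3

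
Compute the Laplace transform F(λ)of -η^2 -2/λ^3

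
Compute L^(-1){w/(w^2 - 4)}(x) cosh(2*x)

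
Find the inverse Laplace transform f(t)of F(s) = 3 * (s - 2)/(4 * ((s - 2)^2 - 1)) 3 * exp(2 * t) * cosh(t)/4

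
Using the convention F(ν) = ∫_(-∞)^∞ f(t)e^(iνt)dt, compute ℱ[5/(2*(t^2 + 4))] 5*pi*exp(-2*Abs(ν))/4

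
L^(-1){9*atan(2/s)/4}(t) 9*sin(2*t)/(4*t)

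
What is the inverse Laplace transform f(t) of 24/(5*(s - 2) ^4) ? 4*t^3*exp(2*t) /5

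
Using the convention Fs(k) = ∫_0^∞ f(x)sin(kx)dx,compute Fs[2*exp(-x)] 2*k/(k^2+1)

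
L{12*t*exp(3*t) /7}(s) 12/(7*(s - 3) ^2) 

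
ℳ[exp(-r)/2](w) gamma(w)/2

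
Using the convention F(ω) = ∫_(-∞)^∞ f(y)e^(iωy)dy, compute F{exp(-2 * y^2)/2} sqrt(2) * sqrt(pi) * exp(-ω^2/8)/4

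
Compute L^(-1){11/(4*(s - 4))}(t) 11*exp(4*t)/4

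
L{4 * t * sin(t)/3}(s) 8 * s/(3 * (s^2 + 1)^2)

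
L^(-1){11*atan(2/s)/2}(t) 11*sin(2*t)/(2*t)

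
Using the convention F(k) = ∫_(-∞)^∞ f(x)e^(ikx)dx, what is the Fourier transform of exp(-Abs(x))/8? 1/(4*(k^2 + 1))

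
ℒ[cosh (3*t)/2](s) s/ (2*(s^2 - 9))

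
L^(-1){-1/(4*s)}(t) -1/4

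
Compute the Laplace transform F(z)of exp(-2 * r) 1/(z + 2)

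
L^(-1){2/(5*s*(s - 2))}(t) 2*exp(t)*sinh(t)/5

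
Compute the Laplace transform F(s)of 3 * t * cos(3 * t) 3 * (s^2-9)/(s^2 + 9)^2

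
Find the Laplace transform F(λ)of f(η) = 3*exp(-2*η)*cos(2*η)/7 3*(λ + 2)/(7*((λ + 2)^2 + 4))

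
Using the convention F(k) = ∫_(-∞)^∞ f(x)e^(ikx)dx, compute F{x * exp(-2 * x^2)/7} sqrt(2) * I * sqrt(pi) * k * exp(-k^2/8)/56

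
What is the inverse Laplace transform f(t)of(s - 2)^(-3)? t^2*exp(2*t)/2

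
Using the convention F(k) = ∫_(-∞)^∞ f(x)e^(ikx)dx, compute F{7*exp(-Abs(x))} 14/(k^2 + 1)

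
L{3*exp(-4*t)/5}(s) 3/(5*(s + 4))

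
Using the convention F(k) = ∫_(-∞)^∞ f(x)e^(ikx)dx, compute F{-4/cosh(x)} -4*pi/cosh(pi*k/2)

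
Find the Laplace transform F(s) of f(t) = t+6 6/s+s^(-2) 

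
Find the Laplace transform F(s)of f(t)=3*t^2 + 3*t 3/s^2 + 6/s^3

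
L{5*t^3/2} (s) 15/s^4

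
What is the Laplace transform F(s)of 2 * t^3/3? 4/s^4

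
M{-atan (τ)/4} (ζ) pi * sec (pi * ζ/2)/ (8 * ζ)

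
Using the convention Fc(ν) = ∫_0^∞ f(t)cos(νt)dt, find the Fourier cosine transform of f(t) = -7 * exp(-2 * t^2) -7 * sqrt(2) * sqrt(pi) * exp(-ν^2/8)/4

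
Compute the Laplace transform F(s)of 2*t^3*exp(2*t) 12/(s - 2)^4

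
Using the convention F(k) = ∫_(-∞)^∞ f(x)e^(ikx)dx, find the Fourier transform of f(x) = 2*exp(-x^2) 2*sqrt(pi)*exp(-k^2/4)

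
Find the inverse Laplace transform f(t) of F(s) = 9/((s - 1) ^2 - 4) 9*exp(t)*sinh(2*t) /2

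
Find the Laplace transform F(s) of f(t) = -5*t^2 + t s^(-2) - 10/s^3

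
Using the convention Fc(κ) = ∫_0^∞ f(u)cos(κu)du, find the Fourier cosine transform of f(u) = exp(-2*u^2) sqrt(2)*sqrt(pi)*exp(-κ^2/8)/4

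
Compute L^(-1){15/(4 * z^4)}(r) 5 * r^3/8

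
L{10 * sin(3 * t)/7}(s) 30/(7 * (s^2+9))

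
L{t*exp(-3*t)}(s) (s + 3)^(-2)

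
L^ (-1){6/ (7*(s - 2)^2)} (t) 6*t*exp (2*t)/7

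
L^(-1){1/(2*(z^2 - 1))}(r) sinh(r)/2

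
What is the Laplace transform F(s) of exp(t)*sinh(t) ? 1/(s*(s - 2) ) 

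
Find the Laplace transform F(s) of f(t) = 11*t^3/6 11/s^4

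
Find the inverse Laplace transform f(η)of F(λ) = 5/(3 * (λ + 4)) 5 * exp(-4 * η)/3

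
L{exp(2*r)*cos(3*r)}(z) (z - 2)/((z - 2)^2+9)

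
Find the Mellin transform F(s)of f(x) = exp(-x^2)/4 gamma(s/2)/8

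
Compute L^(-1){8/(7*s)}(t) 8/7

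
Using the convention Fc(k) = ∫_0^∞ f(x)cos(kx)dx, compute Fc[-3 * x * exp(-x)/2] 3 * (k^2-1)/(2 * (k^2 + 1)^2)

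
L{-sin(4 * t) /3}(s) -4/(3 * s^2 + 48) 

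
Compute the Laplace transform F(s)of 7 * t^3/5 42/(5 * s^4)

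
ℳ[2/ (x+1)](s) 2*pi*csc (pi*s)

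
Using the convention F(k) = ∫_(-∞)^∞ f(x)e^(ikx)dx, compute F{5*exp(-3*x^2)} 5*sqrt(3)*sqrt(pi)*exp(-k^2/12)/3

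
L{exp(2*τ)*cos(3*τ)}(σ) (σ - 2)/((σ - 2)^2 + 9)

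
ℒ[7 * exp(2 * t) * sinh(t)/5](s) 7/(5 * ((s - 2)^2 - 1))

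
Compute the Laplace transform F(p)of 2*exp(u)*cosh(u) 2*(p - 1)/(p*(p - 2))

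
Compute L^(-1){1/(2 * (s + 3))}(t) exp(-3 * t)/2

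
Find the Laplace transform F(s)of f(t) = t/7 1/(7*s^2)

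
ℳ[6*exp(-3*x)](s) 6*gamma(s)/3^s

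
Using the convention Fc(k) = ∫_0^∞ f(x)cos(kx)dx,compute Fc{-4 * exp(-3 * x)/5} -12/(5 * k^2 + 45)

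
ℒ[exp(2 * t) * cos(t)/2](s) (s - 2)/(2 * ((s - 2)^2 + 1))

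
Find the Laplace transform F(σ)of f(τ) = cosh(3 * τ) σ/(σ^2 - 9)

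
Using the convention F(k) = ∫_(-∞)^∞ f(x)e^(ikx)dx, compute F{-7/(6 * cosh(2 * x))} -7 * pi/(12 * cosh(pi * k/4))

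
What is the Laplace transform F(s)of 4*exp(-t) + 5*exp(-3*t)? 4/(s + 1) + 5/(s + 3)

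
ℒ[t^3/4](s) 3/(2*s^4)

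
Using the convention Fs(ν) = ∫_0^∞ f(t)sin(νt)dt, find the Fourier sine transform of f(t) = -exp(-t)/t -atan(ν)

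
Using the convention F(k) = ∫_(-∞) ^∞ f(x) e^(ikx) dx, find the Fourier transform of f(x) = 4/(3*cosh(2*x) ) 2*pi/(3*cosh(pi*k/4) ) 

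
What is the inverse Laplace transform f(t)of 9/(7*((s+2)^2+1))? 9*exp(-2*t)*sin(t)/7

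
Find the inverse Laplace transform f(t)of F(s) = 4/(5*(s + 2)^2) 4*t*exp(-2*t)/5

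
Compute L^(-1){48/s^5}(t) 2*t^4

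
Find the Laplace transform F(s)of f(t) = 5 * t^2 10/s^3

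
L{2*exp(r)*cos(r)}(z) 2*(z - 1)/((z - 1)^2 + 1)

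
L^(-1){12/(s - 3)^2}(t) 12 * t * exp(3 * t)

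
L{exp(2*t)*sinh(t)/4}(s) 1/(4*((s - 2)^2 - 1))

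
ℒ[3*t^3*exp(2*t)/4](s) 9/(2*(s - 2)^4)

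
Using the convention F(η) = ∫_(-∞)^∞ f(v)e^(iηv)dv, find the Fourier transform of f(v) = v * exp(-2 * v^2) sqrt(2) * I * sqrt(pi) * η * exp(-η^2/8)/8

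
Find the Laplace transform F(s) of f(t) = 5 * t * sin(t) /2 5 * s/(s^2 + 1) ^2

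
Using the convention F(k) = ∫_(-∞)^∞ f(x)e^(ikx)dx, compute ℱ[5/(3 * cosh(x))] 5 * pi/(3 * cosh(pi * k/2))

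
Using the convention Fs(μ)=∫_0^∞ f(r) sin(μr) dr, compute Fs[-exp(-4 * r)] -μ/(μ^2+16) 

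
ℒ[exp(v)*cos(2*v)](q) (q - 1)/((q - 1)^2+4)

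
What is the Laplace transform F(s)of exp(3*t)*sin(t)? 1/((s - 3)^2 + 1)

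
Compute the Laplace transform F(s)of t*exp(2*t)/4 1/(4*(s - 2)^2)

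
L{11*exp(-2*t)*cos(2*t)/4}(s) 11*(s + 2)/(4*((s + 2)^2 + 4))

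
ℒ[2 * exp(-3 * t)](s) 2/(s + 3)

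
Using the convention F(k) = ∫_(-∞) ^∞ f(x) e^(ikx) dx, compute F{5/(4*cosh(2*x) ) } 5*pi/(8*cosh(pi*k/4) ) 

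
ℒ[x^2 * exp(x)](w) 2/(w - 1)^3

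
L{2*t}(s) 2/s^2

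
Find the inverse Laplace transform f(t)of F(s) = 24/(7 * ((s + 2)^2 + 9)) 8 * exp(-2 * t) * sin(3 * t)/7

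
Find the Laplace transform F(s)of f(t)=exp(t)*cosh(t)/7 (s - 1)/(7*s*(s - 2))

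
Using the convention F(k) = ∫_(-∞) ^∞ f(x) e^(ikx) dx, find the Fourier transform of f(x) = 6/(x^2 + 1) 6 * pi * exp(-Abs(k) ) 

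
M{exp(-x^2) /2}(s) gamma(s/2) /4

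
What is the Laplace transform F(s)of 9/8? 9/(8*s)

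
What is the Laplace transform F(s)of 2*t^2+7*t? 7/s^2+4/s^3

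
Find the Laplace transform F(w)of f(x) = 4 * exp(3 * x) 4/(w - 3)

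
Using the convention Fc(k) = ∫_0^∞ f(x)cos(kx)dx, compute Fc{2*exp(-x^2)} sqrt(pi)*exp(-k^2/4)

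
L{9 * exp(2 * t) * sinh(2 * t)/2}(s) 9/(s * (s - 4))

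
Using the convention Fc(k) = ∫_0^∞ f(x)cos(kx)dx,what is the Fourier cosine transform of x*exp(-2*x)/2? (4 - k^2)/(2*(k^2 + 4)^2)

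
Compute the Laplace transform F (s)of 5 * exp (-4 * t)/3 5/ (3 * (s+4))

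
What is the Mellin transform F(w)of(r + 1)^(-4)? gamma(w) * gamma(4 - w)/6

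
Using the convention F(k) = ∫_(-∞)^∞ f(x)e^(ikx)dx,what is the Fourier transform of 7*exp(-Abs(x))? 14/(k^2 + 1)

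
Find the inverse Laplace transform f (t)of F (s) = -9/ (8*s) -9/8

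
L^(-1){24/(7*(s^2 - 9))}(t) 8*sinh(3*t)/7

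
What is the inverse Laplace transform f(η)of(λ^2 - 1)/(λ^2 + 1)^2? η * cos(η)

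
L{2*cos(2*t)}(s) 2*s/(s^2 + 4)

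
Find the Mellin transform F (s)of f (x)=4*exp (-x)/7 4*gamma (s)/7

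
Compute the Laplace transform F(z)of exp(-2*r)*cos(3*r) (z + 2)/((z + 2)^2 + 9)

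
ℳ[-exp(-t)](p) -gamma(p)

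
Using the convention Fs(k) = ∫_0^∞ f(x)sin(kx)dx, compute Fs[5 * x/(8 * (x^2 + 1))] 5 * pi * exp(-k)/16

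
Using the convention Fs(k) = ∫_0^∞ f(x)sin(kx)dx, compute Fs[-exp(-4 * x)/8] -k/(8 * k^2 + 128)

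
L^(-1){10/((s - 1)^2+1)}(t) 10 * exp(t) * sin(t)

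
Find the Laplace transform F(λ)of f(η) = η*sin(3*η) 6*λ/(λ^2 + 9)^2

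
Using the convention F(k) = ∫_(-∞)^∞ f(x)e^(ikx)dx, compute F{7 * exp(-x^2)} 7 * sqrt(pi) * exp(-k^2/4)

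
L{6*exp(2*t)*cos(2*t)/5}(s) 6*(s - 2)/(5*((s - 2)^2 + 4))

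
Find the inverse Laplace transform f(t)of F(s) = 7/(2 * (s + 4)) 7 * exp(-4 * t)/2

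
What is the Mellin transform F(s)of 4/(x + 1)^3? 2 * pi * (s - 2) * (s - 1)/sin(pi * s)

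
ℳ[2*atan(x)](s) -pi*sec(pi*s/2)/s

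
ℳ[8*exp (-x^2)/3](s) 4*gamma (s/2)/3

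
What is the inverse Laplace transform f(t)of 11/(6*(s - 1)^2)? 11*t*exp(t)/6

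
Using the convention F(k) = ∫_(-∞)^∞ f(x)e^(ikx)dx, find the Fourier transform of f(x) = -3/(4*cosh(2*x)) -3*pi/(8*cosh(pi*k/4))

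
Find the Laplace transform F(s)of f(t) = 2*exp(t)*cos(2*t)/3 2*(s - 1)/(3*((s - 1)^2 + 4))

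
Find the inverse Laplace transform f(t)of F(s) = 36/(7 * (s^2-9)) 12 * sinh(3 * t)/7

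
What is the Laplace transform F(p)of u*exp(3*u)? (p - 3)^(-2)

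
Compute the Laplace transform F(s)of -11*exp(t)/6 -11/(6*s - 6)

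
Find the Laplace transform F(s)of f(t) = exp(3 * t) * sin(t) 1/((s - 3)^2 + 1)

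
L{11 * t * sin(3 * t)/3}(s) 22 * s/(s^2 + 9)^2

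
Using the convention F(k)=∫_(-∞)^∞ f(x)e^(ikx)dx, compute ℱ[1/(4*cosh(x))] pi/(4*cosh(pi*k/2))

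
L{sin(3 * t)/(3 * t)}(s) atan(3/s)/3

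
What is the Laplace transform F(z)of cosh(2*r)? z/(z^2 - 4)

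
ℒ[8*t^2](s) 16/s^3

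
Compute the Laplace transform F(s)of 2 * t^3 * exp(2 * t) 12/(s - 2)^4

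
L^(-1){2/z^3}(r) r^2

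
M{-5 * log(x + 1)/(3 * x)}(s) 5 * pi * csc(pi * s)/(3 * (s - 1))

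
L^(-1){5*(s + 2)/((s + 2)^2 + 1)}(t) 5*exp(-2*t)*cos(t)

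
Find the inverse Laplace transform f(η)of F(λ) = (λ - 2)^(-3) η^2 * exp(2 * η)/2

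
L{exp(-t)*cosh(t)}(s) (s + 1)/(s*(s + 2))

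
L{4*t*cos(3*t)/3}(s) 4*(s^2 - 9)/(3*(s^2 + 9)^2)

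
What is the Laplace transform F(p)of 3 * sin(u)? 3/(p^2 + 1)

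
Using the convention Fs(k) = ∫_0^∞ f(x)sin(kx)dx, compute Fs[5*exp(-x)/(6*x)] 5*atan(k)/6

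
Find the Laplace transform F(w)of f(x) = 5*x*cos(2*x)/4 5*(w^2 - 4)/(4*(w^2 + 4)^2)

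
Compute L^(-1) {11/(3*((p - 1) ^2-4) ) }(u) 11*exp(u)*sinh(2*u) /6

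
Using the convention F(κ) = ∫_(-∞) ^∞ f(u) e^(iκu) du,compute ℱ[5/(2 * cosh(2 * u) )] 5 * pi/(4 * cosh(pi * κ/4) ) 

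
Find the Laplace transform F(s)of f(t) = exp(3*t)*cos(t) (s - 3)/((s - 3)^2+1)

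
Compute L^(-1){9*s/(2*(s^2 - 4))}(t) 9*cosh(2*t)/2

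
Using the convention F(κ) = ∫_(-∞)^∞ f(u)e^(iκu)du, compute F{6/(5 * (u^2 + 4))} 3 * pi * exp(-2 * Abs(κ))/5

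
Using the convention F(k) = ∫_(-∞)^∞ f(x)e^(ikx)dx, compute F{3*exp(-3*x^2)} sqrt(3)*sqrt(pi)*exp(-k^2/12)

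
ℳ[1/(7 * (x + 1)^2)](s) (-pi * s + pi)/(7 * sin(pi * s))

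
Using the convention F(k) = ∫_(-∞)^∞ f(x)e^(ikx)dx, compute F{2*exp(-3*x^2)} 2*sqrt(3)*sqrt(pi)*exp(-k^2/12)/3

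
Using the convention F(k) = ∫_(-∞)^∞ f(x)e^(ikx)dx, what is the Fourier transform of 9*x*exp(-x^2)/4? 9*I*sqrt(pi)*k*exp(-k^2/4)/8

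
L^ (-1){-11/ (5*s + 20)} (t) -11*exp (-4*t)/5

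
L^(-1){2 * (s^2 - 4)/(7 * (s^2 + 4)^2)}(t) 2 * t * cos(2 * t)/7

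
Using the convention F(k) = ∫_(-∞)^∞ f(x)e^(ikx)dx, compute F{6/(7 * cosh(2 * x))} 3 * pi/(7 * cosh(pi * k/4))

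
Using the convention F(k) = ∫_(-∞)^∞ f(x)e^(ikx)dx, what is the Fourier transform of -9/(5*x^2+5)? -9*pi*exp(-Abs(k))/5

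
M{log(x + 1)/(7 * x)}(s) -pi * csc(pi * s)/(7 * s - 7)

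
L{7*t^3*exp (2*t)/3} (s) 14/ (s - 2)^4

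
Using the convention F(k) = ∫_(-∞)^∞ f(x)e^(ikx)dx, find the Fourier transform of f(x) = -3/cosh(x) -3*pi/cosh(pi*k/2)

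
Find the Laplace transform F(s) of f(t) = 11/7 11/(7 * s) 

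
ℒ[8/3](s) 8/ (3 * s)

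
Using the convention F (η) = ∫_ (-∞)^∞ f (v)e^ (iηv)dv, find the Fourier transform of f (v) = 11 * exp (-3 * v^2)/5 11 * sqrt (3) * sqrt (pi) * exp (-η^2/12)/15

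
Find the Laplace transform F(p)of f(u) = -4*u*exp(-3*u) -4/(p + 3)^2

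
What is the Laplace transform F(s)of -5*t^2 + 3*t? 3/s^2 - 10/s^3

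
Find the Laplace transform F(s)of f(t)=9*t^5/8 135/s^6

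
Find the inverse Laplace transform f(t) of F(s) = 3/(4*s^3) 3*t^2/8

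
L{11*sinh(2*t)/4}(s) 11/(2*(s^2 - 4))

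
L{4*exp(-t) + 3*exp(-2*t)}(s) 4/(s + 1) + 3/(s + 2)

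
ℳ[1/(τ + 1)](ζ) pi*csc(pi*ζ)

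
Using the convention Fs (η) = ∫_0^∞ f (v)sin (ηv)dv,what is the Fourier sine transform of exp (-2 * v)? η/ (η^2 + 4)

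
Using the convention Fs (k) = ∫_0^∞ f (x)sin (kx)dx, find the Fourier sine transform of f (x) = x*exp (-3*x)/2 3*k/ (k^2 + 9)^2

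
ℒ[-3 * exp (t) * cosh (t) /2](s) 3 * (1 - s) / (2 * s * (s - 2) ) 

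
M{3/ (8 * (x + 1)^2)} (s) -3 * pi * (s - 1)/ (8 * sin (pi * s))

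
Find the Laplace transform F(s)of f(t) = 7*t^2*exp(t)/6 7/(3*(s - 1)^3)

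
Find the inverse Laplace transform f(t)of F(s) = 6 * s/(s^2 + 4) 6 * cos(2 * t)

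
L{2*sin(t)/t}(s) 2*atan(1/s)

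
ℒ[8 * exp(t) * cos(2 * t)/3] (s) 8 * (s - 1)/(3 * ((s - 1)^2 + 4))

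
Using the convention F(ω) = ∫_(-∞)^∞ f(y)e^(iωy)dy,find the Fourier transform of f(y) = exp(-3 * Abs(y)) 6/(ω^2 + 9)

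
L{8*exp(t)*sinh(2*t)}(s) 16/((s - 1)^2 - 4)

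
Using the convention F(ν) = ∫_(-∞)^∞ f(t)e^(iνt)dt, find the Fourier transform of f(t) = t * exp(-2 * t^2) sqrt(2) * I * sqrt(pi) * ν * exp(-ν^2/8)/8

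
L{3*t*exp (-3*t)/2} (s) 3/ (2*(s + 3)^2)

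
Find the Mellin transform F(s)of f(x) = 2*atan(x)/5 -pi*sec(pi*s/2)/(5*s)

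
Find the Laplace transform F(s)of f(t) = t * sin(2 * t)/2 2 * s/(s^2 + 4)^2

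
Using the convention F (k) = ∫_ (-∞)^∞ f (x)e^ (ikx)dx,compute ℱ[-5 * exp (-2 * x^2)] -5 * sqrt (2) * sqrt (pi) * exp (-k^2/8)/2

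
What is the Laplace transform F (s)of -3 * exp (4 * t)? -3/ (s - 4)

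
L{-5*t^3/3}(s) -10/s^4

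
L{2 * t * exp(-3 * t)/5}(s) 2/(5 * (s+3)^2)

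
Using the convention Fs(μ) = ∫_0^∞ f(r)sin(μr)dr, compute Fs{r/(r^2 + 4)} pi * exp(-2 * μ)/2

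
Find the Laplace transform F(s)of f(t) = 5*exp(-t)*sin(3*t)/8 15/(8*((s + 1)^2 + 9))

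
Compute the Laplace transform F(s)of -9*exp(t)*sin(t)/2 -9/(2*(s - 1)^2 + 2)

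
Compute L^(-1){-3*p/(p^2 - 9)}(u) -3*cosh(3*u)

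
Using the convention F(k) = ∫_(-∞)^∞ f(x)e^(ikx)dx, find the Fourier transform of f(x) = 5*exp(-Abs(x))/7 10/(7*(k^2+1))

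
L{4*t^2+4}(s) 4/s+8/s^3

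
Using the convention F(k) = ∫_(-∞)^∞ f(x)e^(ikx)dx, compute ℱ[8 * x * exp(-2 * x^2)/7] sqrt(2) * I * sqrt(pi) * k * exp(-k^2/8)/7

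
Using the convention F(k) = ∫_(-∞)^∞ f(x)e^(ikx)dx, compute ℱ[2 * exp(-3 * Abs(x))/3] 4/(k^2 + 9)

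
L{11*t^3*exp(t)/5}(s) 66/(5*(s - 1)^4)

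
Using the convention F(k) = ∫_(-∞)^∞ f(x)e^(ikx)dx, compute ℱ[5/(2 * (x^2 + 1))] 5 * pi * exp(-Abs(k))/2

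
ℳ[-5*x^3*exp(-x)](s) -5*gamma(s + 3)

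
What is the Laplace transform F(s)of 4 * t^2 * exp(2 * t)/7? 8/(7 * (s - 2)^3)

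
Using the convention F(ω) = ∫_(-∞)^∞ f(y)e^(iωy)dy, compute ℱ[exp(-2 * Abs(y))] 4/(ω^2 + 4)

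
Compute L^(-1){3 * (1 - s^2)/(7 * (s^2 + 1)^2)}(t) -3 * t * cos(t)/7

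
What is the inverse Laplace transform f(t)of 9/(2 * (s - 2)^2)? 9 * t * exp(2 * t)/2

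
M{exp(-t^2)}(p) gamma(p/2)/2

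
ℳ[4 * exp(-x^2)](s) 2 * gamma(s/2)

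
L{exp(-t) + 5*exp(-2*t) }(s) 1/(s + 1) + 5/(s + 2) 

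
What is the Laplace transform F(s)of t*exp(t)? (s - 1)^(-2)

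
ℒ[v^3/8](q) 3/(4*q^4) 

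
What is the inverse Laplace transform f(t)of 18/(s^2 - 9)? 6 * sinh(3 * t)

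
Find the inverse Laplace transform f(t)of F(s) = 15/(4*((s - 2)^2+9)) 5*exp(2*t)*sin(3*t)/4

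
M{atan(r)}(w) -pi * sec(pi * w/2)/(2 * w)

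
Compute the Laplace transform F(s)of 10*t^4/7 240/(7*s^5)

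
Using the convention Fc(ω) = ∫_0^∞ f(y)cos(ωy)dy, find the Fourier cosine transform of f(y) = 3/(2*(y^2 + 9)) pi*exp(-3*ω)/4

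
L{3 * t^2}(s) 6/s^3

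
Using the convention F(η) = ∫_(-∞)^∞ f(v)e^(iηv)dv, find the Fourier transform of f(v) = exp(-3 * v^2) sqrt(3) * sqrt(pi) * exp(-η^2/12)/3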